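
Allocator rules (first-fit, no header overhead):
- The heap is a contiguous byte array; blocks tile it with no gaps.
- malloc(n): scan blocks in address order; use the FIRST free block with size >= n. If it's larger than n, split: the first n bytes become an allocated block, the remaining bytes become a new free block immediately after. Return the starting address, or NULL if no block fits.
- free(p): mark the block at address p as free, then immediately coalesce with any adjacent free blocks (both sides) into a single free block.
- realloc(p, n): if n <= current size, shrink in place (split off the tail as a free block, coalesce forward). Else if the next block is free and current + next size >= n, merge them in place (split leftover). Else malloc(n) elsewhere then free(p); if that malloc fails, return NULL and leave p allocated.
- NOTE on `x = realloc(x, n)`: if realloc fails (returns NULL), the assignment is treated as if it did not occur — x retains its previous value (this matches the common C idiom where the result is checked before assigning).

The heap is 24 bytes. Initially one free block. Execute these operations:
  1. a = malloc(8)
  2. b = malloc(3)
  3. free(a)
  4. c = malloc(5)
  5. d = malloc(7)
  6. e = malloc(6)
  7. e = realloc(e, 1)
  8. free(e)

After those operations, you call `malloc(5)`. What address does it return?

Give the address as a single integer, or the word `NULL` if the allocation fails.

Op 1: a = malloc(8) -> a = 0; heap: [0-7 ALLOC][8-23 FREE]
Op 2: b = malloc(3) -> b = 8; heap: [0-7 ALLOC][8-10 ALLOC][11-23 FREE]
Op 3: free(a) -> (freed a); heap: [0-7 FREE][8-10 ALLOC][11-23 FREE]
Op 4: c = malloc(5) -> c = 0; heap: [0-4 ALLOC][5-7 FREE][8-10 ALLOC][11-23 FREE]
Op 5: d = malloc(7) -> d = 11; heap: [0-4 ALLOC][5-7 FREE][8-10 ALLOC][11-17 ALLOC][18-23 FREE]
Op 6: e = malloc(6) -> e = 18; heap: [0-4 ALLOC][5-7 FREE][8-10 ALLOC][11-17 ALLOC][18-23 ALLOC]
Op 7: e = realloc(e, 1) -> e = 18; heap: [0-4 ALLOC][5-7 FREE][8-10 ALLOC][11-17 ALLOC][18-18 ALLOC][19-23 FREE]
Op 8: free(e) -> (freed e); heap: [0-4 ALLOC][5-7 FREE][8-10 ALLOC][11-17 ALLOC][18-23 FREE]
malloc(5): first-fit scan over [0-4 ALLOC][5-7 FREE][8-10 ALLOC][11-17 ALLOC][18-23 FREE] -> 18

Answer: 18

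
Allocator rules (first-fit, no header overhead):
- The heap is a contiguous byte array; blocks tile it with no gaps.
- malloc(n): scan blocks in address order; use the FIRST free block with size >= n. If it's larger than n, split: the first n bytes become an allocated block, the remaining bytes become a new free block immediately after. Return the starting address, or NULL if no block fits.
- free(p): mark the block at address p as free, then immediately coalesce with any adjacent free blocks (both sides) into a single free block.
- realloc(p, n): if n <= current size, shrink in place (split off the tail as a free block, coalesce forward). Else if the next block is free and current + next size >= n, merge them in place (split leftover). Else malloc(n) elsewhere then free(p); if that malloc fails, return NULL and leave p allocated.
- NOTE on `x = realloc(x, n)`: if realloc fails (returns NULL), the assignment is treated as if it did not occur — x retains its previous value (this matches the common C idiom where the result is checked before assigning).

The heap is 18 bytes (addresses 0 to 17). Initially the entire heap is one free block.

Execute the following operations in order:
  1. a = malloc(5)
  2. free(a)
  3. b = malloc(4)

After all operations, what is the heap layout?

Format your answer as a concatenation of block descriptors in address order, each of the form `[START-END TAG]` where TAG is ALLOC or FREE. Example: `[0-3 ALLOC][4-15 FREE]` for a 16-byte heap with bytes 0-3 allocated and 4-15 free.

Op 1: a = malloc(5) -> a = 0; heap: [0-4 ALLOC][5-17 FREE]
Op 2: free(a) -> (freed a); heap: [0-17 FREE]
Op 3: b = malloc(4) -> b = 0; heap: [0-3 ALLOC][4-17 FREE]

Answer: [0-3 ALLOC][4-17 FREE]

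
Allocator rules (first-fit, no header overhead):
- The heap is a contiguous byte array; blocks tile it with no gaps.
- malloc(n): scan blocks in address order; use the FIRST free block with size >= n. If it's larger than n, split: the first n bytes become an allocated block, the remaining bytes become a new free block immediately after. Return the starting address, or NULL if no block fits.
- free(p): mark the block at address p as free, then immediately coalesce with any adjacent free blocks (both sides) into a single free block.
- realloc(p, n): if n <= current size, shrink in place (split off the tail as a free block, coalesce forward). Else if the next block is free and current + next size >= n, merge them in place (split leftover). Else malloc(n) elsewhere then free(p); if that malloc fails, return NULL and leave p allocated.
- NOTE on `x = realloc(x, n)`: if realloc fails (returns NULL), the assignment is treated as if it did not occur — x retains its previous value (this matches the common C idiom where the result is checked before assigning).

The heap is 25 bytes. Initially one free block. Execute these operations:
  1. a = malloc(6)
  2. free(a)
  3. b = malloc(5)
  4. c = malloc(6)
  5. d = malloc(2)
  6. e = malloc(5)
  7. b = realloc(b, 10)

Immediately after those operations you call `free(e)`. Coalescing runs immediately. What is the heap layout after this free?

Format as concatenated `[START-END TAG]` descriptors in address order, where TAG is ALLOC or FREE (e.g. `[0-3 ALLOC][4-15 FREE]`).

Op 1: a = malloc(6) -> a = 0; heap: [0-5 ALLOC][6-24 FREE]
Op 2: free(a) -> (freed a); heap: [0-24 FREE]
Op 3: b = malloc(5) -> b = 0; heap: [0-4 ALLOC][5-24 FREE]
Op 4: c = malloc(6) -> c = 5; heap: [0-4 ALLOC][5-10 ALLOC][11-24 FREE]
Op 5: d = malloc(2) -> d = 11; heap: [0-4 ALLOC][5-10 ALLOC][11-12 ALLOC][13-24 FREE]
Op 6: e = malloc(5) -> e = 13; heap: [0-4 ALLOC][5-10 ALLOC][11-12 ALLOC][13-17 ALLOC][18-24 FREE]
Op 7: b = realloc(b, 10) -> NULL (b unchanged); heap: [0-4 ALLOC][5-10 ALLOC][11-12 ALLOC][13-17 ALLOC][18-24 FREE]
free(e): e = 13 -> block [13-17 ALLOC]; mark free, coalesce with adjacent free neighbors -> [0-4 ALLOC][5-10 ALLOC][11-12 ALLOC][13-24 FREE]

Answer: [0-4 ALLOC][5-10 ALLOC][11-12 ALLOC][13-24 FREE]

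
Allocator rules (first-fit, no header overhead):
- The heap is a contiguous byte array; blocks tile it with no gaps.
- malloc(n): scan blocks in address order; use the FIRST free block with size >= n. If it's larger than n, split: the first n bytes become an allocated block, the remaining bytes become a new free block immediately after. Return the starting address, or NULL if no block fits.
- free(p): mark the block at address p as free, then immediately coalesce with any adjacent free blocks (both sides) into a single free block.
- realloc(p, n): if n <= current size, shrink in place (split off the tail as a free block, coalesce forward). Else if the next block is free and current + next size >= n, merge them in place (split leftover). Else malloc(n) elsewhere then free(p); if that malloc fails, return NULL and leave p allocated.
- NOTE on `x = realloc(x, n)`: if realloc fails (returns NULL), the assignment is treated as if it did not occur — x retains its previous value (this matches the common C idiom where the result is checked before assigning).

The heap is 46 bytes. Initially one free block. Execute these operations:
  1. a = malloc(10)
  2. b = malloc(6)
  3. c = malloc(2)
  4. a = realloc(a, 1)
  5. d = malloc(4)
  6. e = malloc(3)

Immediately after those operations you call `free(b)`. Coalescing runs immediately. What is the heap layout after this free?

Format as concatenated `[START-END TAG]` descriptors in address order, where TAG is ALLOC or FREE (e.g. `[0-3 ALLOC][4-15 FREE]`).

Answer: [0-0 ALLOC][1-4 ALLOC][5-7 ALLOC][8-15 FREE][16-17 ALLOC][18-45 FREE]

Derivation:
Op 1: a = malloc(10) -> a = 0; heap: [0-9 ALLOC][10-45 FREE]
Op 2: b = malloc(6) -> b = 10; heap: [0-9 ALLOC][10-15 ALLOC][16-45 FREE]
Op 3: c = malloc(2) -> c = 16; heap: [0-9 ALLOC][10-15 ALLOC][16-17 ALLOC][18-45 FREE]
Op 4: a = realloc(a, 1) -> a = 0; heap: [0-0 ALLOC][1-9 FREE][10-15 ALLOC][16-17 ALLOC][18-45 FREE]
Op 5: d = malloc(4) -> d = 1; heap: [0-0 ALLOC][1-4 ALLOC][5-9 FREE][10-15 ALLOC][16-17 ALLOC][18-45 FREE]
Op 6: e = malloc(3) -> e = 5; heap: [0-0 ALLOC][1-4 ALLOC][5-7 ALLOC][8-9 FREE][10-15 ALLOC][16-17 ALLOC][18-45 FREE]
free(b): b = 10 -> block [10-15 ALLOC]; mark free, coalesce with adjacent free neighbors -> [0-0 ALLOC][1-4 ALLOC][5-7 ALLOC][8-15 FREE][16-17 ALLOC][18-45 FREE]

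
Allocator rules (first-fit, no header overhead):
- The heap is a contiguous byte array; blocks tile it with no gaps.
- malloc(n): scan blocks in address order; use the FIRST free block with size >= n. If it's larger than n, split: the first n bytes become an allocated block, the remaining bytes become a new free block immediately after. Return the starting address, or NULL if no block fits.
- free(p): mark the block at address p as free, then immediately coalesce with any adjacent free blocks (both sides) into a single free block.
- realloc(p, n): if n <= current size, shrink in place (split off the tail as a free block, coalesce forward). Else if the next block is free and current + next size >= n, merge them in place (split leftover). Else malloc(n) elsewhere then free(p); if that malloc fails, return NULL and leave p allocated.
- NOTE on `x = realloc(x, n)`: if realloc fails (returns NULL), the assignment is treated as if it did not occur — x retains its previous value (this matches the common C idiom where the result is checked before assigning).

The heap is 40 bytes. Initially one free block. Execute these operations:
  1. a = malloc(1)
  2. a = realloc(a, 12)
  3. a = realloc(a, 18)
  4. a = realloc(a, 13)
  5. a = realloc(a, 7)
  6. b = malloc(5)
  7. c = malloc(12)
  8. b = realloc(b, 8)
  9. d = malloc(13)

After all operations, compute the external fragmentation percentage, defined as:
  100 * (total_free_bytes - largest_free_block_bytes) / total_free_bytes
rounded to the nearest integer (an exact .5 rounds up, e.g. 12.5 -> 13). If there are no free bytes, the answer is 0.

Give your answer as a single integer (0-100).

Op 1: a = malloc(1) -> a = 0; heap: [0-0 ALLOC][1-39 FREE]
Op 2: a = realloc(a, 12) -> a = 0; heap: [0-11 ALLOC][12-39 FREE]
Op 3: a = realloc(a, 18) -> a = 0; heap: [0-17 ALLOC][18-39 FREE]
Op 4: a = realloc(a, 13) -> a = 0; heap: [0-12 ALLOC][13-39 FREE]
Op 5: a = realloc(a, 7) -> a = 0; heap: [0-6 ALLOC][7-39 FREE]
Op 6: b = malloc(5) -> b = 7; heap: [0-6 ALLOC][7-11 ALLOC][12-39 FREE]
Op 7: c = malloc(12) -> c = 12; heap: [0-6 ALLOC][7-11 ALLOC][12-23 ALLOC][24-39 FREE]
Op 8: b = realloc(b, 8) -> b = 24; heap: [0-6 ALLOC][7-11 FREE][12-23 ALLOC][24-31 ALLOC][32-39 FREE]
Op 9: d = malloc(13) -> d = NULL; heap: [0-6 ALLOC][7-11 FREE][12-23 ALLOC][24-31 ALLOC][32-39 FREE]
Free blocks: [5 8] total_free=13 largest=8 -> 100*(13-8)/13 = 500/13 ≈ 38.462 -> rounds to 38

Answer: 38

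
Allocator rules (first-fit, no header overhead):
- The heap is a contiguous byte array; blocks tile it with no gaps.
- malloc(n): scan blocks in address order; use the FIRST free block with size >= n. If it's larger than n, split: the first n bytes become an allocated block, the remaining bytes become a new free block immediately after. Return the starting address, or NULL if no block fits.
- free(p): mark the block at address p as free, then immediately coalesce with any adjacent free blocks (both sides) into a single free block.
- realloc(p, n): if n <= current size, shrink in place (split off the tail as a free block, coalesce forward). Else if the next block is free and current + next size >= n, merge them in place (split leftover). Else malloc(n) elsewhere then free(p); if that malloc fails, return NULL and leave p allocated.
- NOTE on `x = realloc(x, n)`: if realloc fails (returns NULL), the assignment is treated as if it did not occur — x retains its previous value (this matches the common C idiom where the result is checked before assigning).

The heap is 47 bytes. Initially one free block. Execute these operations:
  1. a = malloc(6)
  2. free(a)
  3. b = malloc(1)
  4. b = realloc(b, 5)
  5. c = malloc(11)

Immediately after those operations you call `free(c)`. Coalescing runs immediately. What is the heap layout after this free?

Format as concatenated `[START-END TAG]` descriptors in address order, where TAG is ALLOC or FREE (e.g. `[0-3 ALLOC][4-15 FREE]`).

Answer: [0-4 ALLOC][5-46 FREE]

Derivation:
Op 1: a = malloc(6) -> a = 0; heap: [0-5 ALLOC][6-46 FREE]
Op 2: free(a) -> (freed a); heap: [0-46 FREE]
Op 3: b = malloc(1) -> b = 0; heap: [0-0 ALLOC][1-46 FREE]
Op 4: b = realloc(b, 5) -> b = 0; heap: [0-4 ALLOC][5-46 FREE]
Op 5: c = malloc(11) -> c = 5; heap: [0-4 ALLOC][5-15 ALLOC][16-46 FREE]
free(c): c = 5 -> block [5-15 ALLOC]; mark free, coalesce with adjacent free neighbors -> [0-4 ALLOC][5-46 FREE]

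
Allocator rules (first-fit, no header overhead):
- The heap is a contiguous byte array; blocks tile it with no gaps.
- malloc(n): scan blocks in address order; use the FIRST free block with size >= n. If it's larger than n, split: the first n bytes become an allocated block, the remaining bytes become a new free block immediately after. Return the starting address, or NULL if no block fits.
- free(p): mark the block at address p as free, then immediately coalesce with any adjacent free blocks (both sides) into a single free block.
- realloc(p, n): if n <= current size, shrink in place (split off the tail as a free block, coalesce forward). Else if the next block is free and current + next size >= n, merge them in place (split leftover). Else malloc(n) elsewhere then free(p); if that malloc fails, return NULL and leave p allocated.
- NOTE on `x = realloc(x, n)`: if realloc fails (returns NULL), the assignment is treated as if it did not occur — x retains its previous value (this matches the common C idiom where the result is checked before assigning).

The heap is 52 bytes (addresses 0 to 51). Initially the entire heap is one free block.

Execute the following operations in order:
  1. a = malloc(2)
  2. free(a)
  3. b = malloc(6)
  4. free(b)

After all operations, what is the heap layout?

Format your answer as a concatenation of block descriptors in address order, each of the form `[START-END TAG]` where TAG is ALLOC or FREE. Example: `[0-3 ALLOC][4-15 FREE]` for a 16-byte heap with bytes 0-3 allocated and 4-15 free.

Op 1: a = malloc(2) -> a = 0; heap: [0-1 ALLOC][2-51 FREE]
Op 2: free(a) -> (freed a); heap: [0-51 FREE]
Op 3: b = malloc(6) -> b = 0; heap: [0-5 ALLOC][6-51 FREE]
Op 4: free(b) -> (freed b); heap: [0-51 FREE]

Answer: [0-51 FREE]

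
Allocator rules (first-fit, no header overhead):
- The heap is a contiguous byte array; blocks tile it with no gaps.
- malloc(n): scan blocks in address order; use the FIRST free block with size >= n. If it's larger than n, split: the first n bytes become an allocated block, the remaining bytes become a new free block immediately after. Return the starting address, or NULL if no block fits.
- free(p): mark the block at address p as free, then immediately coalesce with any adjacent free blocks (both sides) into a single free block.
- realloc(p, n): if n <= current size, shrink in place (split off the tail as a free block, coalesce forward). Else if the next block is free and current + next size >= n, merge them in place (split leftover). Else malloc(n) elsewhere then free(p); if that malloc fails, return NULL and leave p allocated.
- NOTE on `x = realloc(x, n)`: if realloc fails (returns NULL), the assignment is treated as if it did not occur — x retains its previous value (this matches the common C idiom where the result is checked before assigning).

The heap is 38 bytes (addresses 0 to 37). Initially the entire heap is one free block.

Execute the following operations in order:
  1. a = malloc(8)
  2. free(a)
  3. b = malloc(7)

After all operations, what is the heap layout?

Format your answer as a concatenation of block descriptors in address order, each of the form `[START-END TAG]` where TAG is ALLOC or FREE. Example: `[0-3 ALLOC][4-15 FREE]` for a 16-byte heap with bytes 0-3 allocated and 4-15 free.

Op 1: a = malloc(8) -> a = 0; heap: [0-7 ALLOC][8-37 FREE]
Op 2: free(a) -> (freed a); heap: [0-37 FREE]
Op 3: b = malloc(7) -> b = 0; heap: [0-6 ALLOC][7-37 FREE]

Answer: [0-6 ALLOC][7-37 FREE]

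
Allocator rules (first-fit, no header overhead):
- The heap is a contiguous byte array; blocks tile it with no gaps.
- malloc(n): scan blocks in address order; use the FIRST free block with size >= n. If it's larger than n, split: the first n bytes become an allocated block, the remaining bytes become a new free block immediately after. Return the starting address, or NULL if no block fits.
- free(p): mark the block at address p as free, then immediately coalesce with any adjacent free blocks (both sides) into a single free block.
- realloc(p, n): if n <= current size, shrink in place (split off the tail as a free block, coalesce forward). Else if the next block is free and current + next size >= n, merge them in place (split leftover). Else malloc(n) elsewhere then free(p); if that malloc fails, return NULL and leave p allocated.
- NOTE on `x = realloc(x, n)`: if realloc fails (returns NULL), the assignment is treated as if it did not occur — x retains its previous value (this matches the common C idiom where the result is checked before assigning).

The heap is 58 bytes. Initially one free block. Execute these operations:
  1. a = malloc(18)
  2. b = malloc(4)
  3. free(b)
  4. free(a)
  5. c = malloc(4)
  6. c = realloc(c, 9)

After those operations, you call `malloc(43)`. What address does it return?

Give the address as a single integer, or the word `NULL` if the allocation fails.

Answer: 9

Derivation:
Op 1: a = malloc(18) -> a = 0; heap: [0-17 ALLOC][18-57 FREE]
Op 2: b = malloc(4) -> b = 18; heap: [0-17 ALLOC][18-21 ALLOC][22-57 FREE]
Op 3: free(b) -> (freed b); heap: [0-17 ALLOC][18-57 FREE]
Op 4: free(a) -> (freed a); heap: [0-57 FREE]
Op 5: c = malloc(4) -> c = 0; heap: [0-3 ALLOC][4-57 FREE]
Op 6: c = realloc(c, 9) -> c = 0; heap: [0-8 ALLOC][9-57 FREE]
malloc(43): first-fit scan over [0-8 ALLOC][9-57 FREE] -> 9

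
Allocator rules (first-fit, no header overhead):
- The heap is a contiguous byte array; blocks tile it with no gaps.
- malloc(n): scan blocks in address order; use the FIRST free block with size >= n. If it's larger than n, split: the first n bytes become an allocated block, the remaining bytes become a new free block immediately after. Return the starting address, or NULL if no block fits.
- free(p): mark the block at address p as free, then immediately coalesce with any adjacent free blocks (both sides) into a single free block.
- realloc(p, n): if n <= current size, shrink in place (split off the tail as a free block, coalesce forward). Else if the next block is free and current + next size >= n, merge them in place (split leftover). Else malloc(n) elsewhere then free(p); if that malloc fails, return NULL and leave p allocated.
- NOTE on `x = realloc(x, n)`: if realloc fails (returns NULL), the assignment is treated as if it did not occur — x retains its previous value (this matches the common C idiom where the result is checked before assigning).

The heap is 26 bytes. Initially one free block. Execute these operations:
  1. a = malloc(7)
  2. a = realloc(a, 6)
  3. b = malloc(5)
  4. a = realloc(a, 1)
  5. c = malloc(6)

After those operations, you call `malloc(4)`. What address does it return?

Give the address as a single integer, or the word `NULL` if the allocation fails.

Op 1: a = malloc(7) -> a = 0; heap: [0-6 ALLOC][7-25 FREE]
Op 2: a = realloc(a, 6) -> a = 0; heap: [0-5 ALLOC][6-25 FREE]
Op 3: b = malloc(5) -> b = 6; heap: [0-5 ALLOC][6-10 ALLOC][11-25 FREE]
Op 4: a = realloc(a, 1) -> a = 0; heap: [0-0 ALLOC][1-5 FREE][6-10 ALLOC][11-25 FREE]
Op 5: c = malloc(6) -> c = 11; heap: [0-0 ALLOC][1-5 FREE][6-10 ALLOC][11-16 ALLOC][17-25 FREE]
malloc(4): first-fit scan over [0-0 ALLOC][1-5 FREE][6-10 ALLOC][11-16 ALLOC][17-25 FREE] -> 1

Answer: 1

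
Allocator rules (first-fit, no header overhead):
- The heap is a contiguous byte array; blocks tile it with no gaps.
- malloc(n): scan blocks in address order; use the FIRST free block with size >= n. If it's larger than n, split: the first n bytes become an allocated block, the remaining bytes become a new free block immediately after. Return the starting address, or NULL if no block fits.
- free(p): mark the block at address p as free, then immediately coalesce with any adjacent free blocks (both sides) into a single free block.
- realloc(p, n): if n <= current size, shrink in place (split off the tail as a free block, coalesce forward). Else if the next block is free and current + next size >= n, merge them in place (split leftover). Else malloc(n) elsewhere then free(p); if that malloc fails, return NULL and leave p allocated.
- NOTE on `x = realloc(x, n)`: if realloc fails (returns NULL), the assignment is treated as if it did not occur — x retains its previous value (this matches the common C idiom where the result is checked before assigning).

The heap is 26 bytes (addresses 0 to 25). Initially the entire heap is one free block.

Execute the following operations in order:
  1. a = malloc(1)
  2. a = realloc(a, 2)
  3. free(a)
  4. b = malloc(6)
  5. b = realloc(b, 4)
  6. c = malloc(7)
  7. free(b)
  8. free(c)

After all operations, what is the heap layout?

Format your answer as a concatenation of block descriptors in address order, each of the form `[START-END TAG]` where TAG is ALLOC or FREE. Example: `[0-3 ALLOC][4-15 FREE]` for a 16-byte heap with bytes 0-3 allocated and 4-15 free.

Op 1: a = malloc(1) -> a = 0; heap: [0-0 ALLOC][1-25 FREE]
Op 2: a = realloc(a, 2) -> a = 0; heap: [0-1 ALLOC][2-25 FREE]
Op 3: free(a) -> (freed a); heap: [0-25 FREE]
Op 4: b = malloc(6) -> b = 0; heap: [0-5 ALLOC][6-25 FREE]
Op 5: b = realloc(b, 4) -> b = 0; heap: [0-3 ALLOC][4-25 FREE]
Op 6: c = malloc(7) -> c = 4; heap: [0-3 ALLOC][4-10 ALLOC][11-25 FREE]
Op 7: free(b) -> (freed b); heap: [0-3 FREE][4-10 ALLOC][11-25 FREE]
Op 8: free(c) -> (freed c); heap: [0-25 FREE]

Answer: [0-25 FREE]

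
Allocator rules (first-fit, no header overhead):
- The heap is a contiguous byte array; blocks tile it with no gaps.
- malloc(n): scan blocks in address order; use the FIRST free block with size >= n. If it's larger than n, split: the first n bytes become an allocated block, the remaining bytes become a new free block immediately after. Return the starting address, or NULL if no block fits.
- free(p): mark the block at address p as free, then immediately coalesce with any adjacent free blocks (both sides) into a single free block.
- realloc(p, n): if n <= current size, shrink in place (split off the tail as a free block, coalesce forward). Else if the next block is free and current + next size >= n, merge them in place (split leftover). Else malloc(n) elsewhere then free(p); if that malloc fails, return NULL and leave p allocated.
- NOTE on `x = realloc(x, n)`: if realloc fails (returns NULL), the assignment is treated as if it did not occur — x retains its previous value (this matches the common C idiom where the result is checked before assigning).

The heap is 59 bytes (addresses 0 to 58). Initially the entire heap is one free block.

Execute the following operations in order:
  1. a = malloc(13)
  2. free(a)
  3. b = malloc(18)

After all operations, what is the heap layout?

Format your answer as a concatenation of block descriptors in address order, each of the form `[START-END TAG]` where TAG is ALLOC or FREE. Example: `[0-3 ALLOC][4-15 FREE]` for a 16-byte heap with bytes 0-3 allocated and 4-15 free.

Answer: [0-17 ALLOC][18-58 FREE]

Derivation:
Op 1: a = malloc(13) -> a = 0; heap: [0-12 ALLOC][13-58 FREE]
Op 2: free(a) -> (freed a); heap: [0-58 FREE]
Op 3: b = malloc(18) -> b = 0; heap: [0-17 ALLOC][18-58 FREE]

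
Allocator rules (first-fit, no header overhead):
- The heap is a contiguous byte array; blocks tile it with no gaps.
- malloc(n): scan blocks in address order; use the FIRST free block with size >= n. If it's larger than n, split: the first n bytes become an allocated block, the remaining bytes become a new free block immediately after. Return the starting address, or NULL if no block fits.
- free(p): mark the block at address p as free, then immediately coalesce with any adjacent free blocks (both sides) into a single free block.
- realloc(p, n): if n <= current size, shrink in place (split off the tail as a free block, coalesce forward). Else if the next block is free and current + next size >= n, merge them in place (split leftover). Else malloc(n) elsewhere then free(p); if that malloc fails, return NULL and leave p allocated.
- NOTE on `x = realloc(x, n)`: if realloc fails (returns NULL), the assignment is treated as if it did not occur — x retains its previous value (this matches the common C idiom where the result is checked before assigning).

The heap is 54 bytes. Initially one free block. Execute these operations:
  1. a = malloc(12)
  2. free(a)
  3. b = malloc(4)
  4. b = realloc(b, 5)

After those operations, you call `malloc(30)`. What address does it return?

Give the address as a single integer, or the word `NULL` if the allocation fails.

Answer: 5

Derivation:
Op 1: a = malloc(12) -> a = 0; heap: [0-11 ALLOC][12-53 FREE]
Op 2: free(a) -> (freed a); heap: [0-53 FREE]
Op 3: b = malloc(4) -> b = 0; heap: [0-3 ALLOC][4-53 FREE]
Op 4: b = realloc(b, 5) -> b = 0; heap: [0-4 ALLOC][5-53 FREE]
malloc(30): first-fit scan over [0-4 ALLOC][5-53 FREE] -> 5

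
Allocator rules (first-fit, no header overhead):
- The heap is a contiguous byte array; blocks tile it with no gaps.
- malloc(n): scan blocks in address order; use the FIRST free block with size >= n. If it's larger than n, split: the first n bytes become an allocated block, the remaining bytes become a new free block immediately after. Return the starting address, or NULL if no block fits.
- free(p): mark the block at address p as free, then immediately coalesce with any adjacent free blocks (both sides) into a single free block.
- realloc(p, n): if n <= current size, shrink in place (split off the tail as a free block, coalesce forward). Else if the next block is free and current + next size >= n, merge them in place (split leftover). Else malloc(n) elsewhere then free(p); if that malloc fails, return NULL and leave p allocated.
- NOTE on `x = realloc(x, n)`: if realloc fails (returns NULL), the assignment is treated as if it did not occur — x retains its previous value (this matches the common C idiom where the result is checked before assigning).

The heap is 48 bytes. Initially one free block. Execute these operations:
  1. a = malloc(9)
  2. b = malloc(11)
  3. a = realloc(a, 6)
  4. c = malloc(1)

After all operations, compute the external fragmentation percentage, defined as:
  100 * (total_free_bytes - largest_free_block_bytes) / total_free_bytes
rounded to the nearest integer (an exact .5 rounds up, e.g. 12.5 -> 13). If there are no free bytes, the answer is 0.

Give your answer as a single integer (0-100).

Op 1: a = malloc(9) -> a = 0; heap: [0-8 ALLOC][9-47 FREE]
Op 2: b = malloc(11) -> b = 9; heap: [0-8 ALLOC][9-19 ALLOC][20-47 FREE]
Op 3: a = realloc(a, 6) -> a = 0; heap: [0-5 ALLOC][6-8 FREE][9-19 ALLOC][20-47 FREE]
Op 4: c = malloc(1) -> c = 6; heap: [0-5 ALLOC][6-6 ALLOC][7-8 FREE][9-19 ALLOC][20-47 FREE]
Free blocks: [2 28] total_free=30 largest=28 -> 100*(30-28)/30 = 200/30 ≈ 6.667 -> rounds to 7

Answer: 7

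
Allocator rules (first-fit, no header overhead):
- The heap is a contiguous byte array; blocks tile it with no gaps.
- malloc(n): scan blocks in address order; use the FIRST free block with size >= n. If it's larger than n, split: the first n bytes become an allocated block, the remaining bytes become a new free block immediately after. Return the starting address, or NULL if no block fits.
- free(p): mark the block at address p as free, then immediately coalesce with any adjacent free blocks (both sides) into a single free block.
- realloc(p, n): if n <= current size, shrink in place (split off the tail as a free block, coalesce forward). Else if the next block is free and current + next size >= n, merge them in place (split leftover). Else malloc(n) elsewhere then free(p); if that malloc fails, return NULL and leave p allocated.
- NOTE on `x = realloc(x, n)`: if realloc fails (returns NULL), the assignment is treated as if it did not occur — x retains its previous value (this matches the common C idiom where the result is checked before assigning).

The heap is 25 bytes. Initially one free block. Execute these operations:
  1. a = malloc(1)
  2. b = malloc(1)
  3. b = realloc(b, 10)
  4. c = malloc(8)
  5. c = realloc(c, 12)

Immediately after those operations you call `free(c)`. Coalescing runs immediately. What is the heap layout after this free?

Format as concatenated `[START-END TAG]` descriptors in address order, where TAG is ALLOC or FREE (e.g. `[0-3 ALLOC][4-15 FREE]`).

Op 1: a = malloc(1) -> a = 0; heap: [0-0 ALLOC][1-24 FREE]
Op 2: b = malloc(1) -> b = 1; heap: [0-0 ALLOC][1-1 ALLOC][2-24 FREE]
Op 3: b = realloc(b, 10) -> b = 1; heap: [0-0 ALLOC][1-10 ALLOC][11-24 FREE]
Op 4: c = malloc(8) -> c = 11; heap: [0-0 ALLOC][1-10 ALLOC][11-18 ALLOC][19-24 FREE]
Op 5: c = realloc(c, 12) -> c = 11; heap: [0-0 ALLOC][1-10 ALLOC][11-22 ALLOC][23-24 FREE]
free(c): c = 11 -> block [11-22 ALLOC]; mark free, coalesce with adjacent free neighbors -> [0-0 ALLOC][1-10 ALLOC][11-24 FREE]

Answer: [0-0 ALLOC][1-10 ALLOC][11-24 FREE]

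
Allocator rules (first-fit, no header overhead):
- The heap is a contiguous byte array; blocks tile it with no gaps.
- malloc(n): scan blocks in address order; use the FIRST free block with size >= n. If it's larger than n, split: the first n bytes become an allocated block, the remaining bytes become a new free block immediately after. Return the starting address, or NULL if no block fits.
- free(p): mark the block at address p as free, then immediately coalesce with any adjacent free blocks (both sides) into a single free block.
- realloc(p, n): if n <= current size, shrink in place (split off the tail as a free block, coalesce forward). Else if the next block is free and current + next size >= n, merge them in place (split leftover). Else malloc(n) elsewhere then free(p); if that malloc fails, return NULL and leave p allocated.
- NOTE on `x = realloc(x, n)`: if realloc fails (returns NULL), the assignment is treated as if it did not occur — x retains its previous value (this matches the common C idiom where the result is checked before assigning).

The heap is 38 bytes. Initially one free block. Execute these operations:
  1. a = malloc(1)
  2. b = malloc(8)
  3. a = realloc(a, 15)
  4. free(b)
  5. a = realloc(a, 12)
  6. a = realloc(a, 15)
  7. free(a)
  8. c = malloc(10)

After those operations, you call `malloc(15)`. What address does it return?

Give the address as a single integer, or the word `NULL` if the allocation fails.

Op 1: a = malloc(1) -> a = 0; heap: [0-0 ALLOC][1-37 FREE]
Op 2: b = malloc(8) -> b = 1; heap: [0-0 ALLOC][1-8 ALLOC][9-37 FREE]
Op 3: a = realloc(a, 15) -> a = 9; heap: [0-0 FREE][1-8 ALLOC][9-23 ALLOC][24-37 FREE]
Op 4: free(b) -> (freed b); heap: [0-8 FREE][9-23 ALLOC][24-37 FREE]
Op 5: a = realloc(a, 12) -> a = 9; heap: [0-8 FREE][9-20 ALLOC][21-37 FREE]
Op 6: a = realloc(a, 15) -> a = 9; heap: [0-8 FREE][9-23 ALLOC][24-37 FREE]
Op 7: free(a) -> (freed a); heap: [0-37 FREE]
Op 8: c = malloc(10) -> c = 0; heap: [0-9 ALLOC][10-37 FREE]
malloc(15): first-fit scan over [0-9 ALLOC][10-37 FREE] -> 10

Answer: 10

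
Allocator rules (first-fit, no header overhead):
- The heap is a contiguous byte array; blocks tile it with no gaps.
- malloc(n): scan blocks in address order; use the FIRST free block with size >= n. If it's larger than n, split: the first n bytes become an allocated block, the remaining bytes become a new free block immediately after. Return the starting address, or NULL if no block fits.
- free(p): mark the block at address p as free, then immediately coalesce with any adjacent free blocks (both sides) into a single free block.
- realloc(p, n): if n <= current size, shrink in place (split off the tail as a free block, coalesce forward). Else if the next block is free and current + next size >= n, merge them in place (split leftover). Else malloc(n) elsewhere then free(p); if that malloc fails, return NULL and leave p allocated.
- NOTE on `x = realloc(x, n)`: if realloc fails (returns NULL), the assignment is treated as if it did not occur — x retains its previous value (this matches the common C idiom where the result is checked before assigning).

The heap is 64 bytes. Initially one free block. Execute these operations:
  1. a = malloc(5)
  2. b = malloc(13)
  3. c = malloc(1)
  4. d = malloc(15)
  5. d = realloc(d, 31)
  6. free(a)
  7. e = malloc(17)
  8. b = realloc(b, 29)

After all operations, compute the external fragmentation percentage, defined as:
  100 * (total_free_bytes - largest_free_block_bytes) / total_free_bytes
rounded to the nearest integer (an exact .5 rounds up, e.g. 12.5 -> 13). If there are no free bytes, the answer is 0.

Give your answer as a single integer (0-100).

Op 1: a = malloc(5) -> a = 0; heap: [0-4 ALLOC][5-63 FREE]
Op 2: b = malloc(13) -> b = 5; heap: [0-4 ALLOC][5-17 ALLOC][18-63 FREE]
Op 3: c = malloc(1) -> c = 18; heap: [0-4 ALLOC][5-17 ALLOC][18-18 ALLOC][19-63 FREE]
Op 4: d = malloc(15) -> d = 19; heap: [0-4 ALLOC][5-17 ALLOC][18-18 ALLOC][19-33 ALLOC][34-63 FREE]
Op 5: d = realloc(d, 31) -> d = 19; heap: [0-4 ALLOC][5-17 ALLOC][18-18 ALLOC][19-49 ALLOC][50-63 FREE]
Op 6: free(a) -> (freed a); heap: [0-4 FREE][5-17 ALLOC][18-18 ALLOC][19-49 ALLOC][50-63 FREE]
Op 7: e = malloc(17) -> e = NULL; heap: [0-4 FREE][5-17 ALLOC][18-18 ALLOC][19-49 ALLOC][50-63 FREE]
Op 8: b = realloc(b, 29) -> NULL (b unchanged); heap: [0-4 FREE][5-17 ALLOC][18-18 ALLOC][19-49 ALLOC][50-63 FREE]
Free blocks: [5 14] total_free=19 largest=14 -> 100*(19-14)/19 = 500/19 ≈ 26.316 -> rounds to 26

Answer: 26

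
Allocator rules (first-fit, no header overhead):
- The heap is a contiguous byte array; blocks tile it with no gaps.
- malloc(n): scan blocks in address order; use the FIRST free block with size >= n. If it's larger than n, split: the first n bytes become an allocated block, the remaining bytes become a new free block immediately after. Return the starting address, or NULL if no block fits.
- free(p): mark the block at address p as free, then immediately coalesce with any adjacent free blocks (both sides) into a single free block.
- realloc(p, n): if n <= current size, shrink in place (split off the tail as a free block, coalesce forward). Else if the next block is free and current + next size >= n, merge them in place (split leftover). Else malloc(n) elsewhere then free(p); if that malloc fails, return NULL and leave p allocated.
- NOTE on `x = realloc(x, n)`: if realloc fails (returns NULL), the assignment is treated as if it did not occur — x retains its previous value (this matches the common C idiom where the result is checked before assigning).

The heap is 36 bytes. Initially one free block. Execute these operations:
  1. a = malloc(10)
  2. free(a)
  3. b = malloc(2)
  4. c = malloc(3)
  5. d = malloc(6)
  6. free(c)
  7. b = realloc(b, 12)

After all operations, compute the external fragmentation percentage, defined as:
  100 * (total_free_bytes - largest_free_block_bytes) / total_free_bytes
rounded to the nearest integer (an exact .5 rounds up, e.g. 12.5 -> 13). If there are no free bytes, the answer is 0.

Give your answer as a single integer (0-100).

Op 1: a = malloc(10) -> a = 0; heap: [0-9 ALLOC][10-35 FREE]
Op 2: free(a) -> (freed a); heap: [0-35 FREE]
Op 3: b = malloc(2) -> b = 0; heap: [0-1 ALLOC][2-35 FREE]
Op 4: c = malloc(3) -> c = 2; heap: [0-1 ALLOC][2-4 ALLOC][5-35 FREE]
Op 5: d = malloc(6) -> d = 5; heap: [0-1 ALLOC][2-4 ALLOC][5-10 ALLOC][11-35 FREE]
Op 6: free(c) -> (freed c); heap: [0-1 ALLOC][2-4 FREE][5-10 ALLOC][11-35 FREE]
Op 7: b = realloc(b, 12) -> b = 11; heap: [0-4 FREE][5-10 ALLOC][11-22 ALLOC][23-35 FREE]
Free blocks: [5 13] total_free=18 largest=13 -> 100*(18-13)/18 = 500/18 ≈ 27.778 -> rounds to 28

Answer: 28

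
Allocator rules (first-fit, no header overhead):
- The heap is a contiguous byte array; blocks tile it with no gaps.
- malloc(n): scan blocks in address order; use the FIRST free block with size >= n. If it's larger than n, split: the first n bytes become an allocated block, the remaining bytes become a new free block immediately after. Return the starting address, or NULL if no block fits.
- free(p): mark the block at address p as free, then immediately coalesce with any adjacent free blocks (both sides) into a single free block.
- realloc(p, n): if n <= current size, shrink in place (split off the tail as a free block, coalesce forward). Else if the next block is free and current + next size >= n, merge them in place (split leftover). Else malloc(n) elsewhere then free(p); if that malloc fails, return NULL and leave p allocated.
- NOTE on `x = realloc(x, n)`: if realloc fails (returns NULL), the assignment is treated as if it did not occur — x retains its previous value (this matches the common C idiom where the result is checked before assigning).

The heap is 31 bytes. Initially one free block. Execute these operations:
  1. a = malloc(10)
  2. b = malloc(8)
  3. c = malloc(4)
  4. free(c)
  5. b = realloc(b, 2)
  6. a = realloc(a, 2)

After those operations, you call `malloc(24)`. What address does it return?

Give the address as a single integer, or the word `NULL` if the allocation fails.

Answer: NULL

Derivation:
Op 1: a = malloc(10) -> a = 0; heap: [0-9 ALLOC][10-30 FREE]
Op 2: b = malloc(8) -> b = 10; heap: [0-9 ALLOC][10-17 ALLOC][18-30 FREE]
Op 3: c = malloc(4) -> c = 18; heap: [0-9 ALLOC][10-17 ALLOC][18-21 ALLOC][22-30 FREE]
Op 4: free(c) -> (freed c); heap: [0-9 ALLOC][10-17 ALLOC][18-30 FREE]
Op 5: b = realloc(b, 2) -> b = 10; heap: [0-9 ALLOC][10-11 ALLOC][12-30 FREE]
Op 6: a = realloc(a, 2) -> a = 0; heap: [0-1 ALLOC][2-9 FREE][10-11 ALLOC][12-30 FREE]
malloc(24): first-fit scan over [0-1 ALLOC][2-9 FREE][10-11 ALLOC][12-30 FREE] -> NULL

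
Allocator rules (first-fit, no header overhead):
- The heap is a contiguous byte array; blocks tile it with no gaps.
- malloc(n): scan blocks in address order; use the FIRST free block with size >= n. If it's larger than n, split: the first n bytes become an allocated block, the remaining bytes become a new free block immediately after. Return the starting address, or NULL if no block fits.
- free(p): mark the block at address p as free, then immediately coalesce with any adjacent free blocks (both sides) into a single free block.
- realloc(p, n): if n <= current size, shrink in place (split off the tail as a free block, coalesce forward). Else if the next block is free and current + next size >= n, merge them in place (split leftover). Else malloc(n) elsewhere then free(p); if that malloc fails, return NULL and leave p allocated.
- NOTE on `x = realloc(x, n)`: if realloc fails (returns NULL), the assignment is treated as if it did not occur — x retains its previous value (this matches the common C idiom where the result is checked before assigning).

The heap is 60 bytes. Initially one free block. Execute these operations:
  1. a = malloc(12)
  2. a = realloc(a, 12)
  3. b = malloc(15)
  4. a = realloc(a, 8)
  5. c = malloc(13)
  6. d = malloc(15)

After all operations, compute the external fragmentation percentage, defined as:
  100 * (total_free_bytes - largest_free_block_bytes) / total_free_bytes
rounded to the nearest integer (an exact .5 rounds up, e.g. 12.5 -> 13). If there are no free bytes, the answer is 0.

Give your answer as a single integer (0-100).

Op 1: a = malloc(12) -> a = 0; heap: [0-11 ALLOC][12-59 FREE]
Op 2: a = realloc(a, 12) -> a = 0; heap: [0-11 ALLOC][12-59 FREE]
Op 3: b = malloc(15) -> b = 12; heap: [0-11 ALLOC][12-26 ALLOC][27-59 FREE]
Op 4: a = realloc(a, 8) -> a = 0; heap: [0-7 ALLOC][8-11 FREE][12-26 ALLOC][27-59 FREE]
Op 5: c = malloc(13) -> c = 27; heap: [0-7 ALLOC][8-11 FREE][12-26 ALLOC][27-39 ALLOC][40-59 FREE]
Op 6: d = malloc(15) -> d = 40; heap: [0-7 ALLOC][8-11 FREE][12-26 ALLOC][27-39 ALLOC][40-54 ALLOC][55-59 FREE]
Free blocks: [4 5] total_free=9 largest=5 -> 100*(9-5)/9 = 400/9 ≈ 44.444 -> rounds to 44

Answer: 44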